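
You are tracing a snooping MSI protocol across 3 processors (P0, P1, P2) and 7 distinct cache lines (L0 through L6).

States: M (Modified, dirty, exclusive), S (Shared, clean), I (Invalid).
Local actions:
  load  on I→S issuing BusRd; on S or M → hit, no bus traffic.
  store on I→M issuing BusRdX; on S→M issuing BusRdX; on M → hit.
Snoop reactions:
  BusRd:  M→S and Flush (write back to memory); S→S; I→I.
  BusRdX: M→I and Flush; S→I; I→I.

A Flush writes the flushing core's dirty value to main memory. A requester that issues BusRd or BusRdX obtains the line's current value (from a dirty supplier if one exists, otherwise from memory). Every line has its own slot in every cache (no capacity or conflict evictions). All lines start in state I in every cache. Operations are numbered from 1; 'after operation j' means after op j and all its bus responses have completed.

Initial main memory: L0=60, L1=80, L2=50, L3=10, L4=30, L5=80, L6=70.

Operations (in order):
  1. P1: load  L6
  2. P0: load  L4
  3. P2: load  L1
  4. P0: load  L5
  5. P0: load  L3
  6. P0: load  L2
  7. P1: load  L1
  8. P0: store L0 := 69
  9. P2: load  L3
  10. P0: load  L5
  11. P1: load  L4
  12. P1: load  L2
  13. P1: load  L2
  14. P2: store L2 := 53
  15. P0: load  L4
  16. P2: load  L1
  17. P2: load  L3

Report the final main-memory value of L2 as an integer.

[1] P1: load  L6 | P0:I, P1:S(70), P2:I | bus: BusRd
[2] P0: load  L4 | P0:S(30), P1:I, P2:I | bus: BusRd
[3] P2: load  L1 | P0:I, P1:I, P2:S(80) | bus: BusRd
[4] P0: load  L5 | P0:S(80), P1:I, P2:I | bus: BusRd
[5] P0: load  L3 | P0:S(10), P1:I, P2:I | bus: BusRd
[6] P0: load  L2 | P0:S(50), P1:I, P2:I | bus: BusRd
[7] P1: load  L1 | P0:I, P1:S(80), P2:S(80) | bus: BusRd
[8] P0: store L0 := 69 | P0:M(69), P1:I, P2:I | bus: BusRdX
[9] P2: load  L3 | P0:S(10), P1:I, P2:S(10) | bus: BusRd
[10] P0: load  L5 | P0:S(80), P1:I, P2:I | bus: none
[11] P1: load  L4 | P0:S(30), P1:S(30), P2:I | bus: BusRd
[12] P1: load  L2 | P0:S(50), P1:S(50), P2:I | bus: BusRd
[13] P1: load  L2 | P0:S(50), P1:S(50), P2:I | bus: none
[14] P2: store L2 := 53 | P0:I, P1:I, P2:M(53) | bus: BusRdX
[15] P0: load  L4 | P0:S(30), P1:S(30), P2:I | bus: none
[16] P2: load  L1 | P0:I, P1:S(80), P2:S(80) | bus: none
[17] P2: load  L3 | P0:S(10), P1:I, P2:S(10) | bus: none

memory[L2] = 50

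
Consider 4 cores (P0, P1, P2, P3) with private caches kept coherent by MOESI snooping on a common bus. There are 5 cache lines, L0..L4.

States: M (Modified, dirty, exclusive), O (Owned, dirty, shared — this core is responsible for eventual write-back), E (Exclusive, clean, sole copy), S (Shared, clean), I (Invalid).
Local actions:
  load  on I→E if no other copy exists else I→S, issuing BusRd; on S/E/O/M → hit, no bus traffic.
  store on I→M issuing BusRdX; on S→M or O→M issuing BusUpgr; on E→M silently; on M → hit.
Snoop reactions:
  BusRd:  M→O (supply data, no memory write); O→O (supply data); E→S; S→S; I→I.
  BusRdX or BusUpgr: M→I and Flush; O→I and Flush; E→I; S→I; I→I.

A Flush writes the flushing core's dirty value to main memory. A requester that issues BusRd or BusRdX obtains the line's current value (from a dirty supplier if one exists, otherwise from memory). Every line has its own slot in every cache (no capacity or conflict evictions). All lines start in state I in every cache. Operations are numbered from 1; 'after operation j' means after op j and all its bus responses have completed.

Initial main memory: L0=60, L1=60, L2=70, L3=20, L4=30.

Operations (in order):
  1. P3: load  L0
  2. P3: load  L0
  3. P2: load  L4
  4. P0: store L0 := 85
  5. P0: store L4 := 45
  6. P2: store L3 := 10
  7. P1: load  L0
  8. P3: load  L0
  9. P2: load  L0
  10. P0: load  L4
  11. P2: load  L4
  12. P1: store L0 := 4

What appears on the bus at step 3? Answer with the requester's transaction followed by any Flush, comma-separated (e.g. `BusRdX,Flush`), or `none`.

[1] P3: load  L0 | P0:I, P1:I, P2:I, P3:E(60) | bus: BusRd
[2] P3: load  L0 | P0:I, P1:I, P2:I, P3:E(60) | bus: none
[3] P2: load  L4 | P0:I, P1:I, P2:E(30), P3:I | bus: BusRd
[4] P0: store L0 := 85 | P0:M(85), P1:I, P2:I, P3:I | bus: BusRdX
[5] P0: store L4 := 45 | P0:M(45), P1:I, P2:I, P3:I | bus: BusRdX
[6] P2: store L3 := 10 | P0:I, P1:I, P2:M(10), P3:I | bus: BusRdX
[7] P1: load  L0 | P0:O(85), P1:S(85), P2:I, P3:I | bus: BusRd
[8] P3: load  L0 | P0:O(85), P1:S(85), P2:I, P3:S(85) | bus: BusRd
[9] P2: load  L0 | P0:O(85), P1:S(85), P2:S(85), P3:S(85) | bus: BusRd
[10] P0: load  L4 | P0:M(45), P1:I, P2:I, P3:I | bus: none
[11] P2: load  L4 | P0:O(45), P1:I, P2:S(45), P3:I | bus: BusRd
[12] P1: store L0 := 4 | P0:I, P1:M(4), P2:I, P3:I | bus: BusUpgr,Flush

bus = BusRd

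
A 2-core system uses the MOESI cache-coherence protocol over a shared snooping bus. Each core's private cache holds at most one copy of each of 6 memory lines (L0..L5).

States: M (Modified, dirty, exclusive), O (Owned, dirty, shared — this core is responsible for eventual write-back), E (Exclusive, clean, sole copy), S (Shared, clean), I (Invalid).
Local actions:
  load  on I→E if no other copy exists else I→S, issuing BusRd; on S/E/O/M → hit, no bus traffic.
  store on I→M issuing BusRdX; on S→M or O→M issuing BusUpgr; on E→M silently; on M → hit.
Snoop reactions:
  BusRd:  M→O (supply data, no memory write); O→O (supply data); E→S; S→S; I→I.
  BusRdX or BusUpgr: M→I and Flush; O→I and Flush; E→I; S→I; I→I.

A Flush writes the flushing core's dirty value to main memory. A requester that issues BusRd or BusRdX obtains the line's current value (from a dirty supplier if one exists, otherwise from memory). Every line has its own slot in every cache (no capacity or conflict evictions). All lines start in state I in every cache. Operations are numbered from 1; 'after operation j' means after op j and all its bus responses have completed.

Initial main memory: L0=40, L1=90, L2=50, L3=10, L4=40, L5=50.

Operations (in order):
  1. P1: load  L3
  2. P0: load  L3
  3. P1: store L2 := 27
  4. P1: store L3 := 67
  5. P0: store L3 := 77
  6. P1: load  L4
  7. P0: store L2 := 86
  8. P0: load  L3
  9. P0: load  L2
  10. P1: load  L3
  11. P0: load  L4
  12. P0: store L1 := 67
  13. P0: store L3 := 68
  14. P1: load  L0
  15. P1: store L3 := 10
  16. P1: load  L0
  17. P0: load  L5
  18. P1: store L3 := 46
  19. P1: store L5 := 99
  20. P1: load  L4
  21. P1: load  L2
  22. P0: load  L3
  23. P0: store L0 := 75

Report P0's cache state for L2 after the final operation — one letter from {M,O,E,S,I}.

[1] P1: load  L3 | P0:I, P1:E(10) | bus: BusRd
[2] P0: load  L3 | P0:S(10), P1:S(10) | bus: BusRd
[3] P1: store L2 := 27 | P0:I, P1:M(27) | bus: BusRdX
[4] P1: store L3 := 67 | P0:I, P1:M(67) | bus: BusUpgr
[5] P0: store L3 := 77 | P0:M(77), P1:I | bus: BusRdX,Flush
[6] P1: load  L4 | P0:I, P1:E(40) | bus: BusRd
[7] P0: store L2 := 86 | P0:M(86), P1:I | bus: BusRdX,Flush
[8] P0: load  L3 | P0:M(77), P1:I | bus: none
[9] P0: load  L2 | P0:M(86), P1:I | bus: none
[10] P1: load  L3 | P0:O(77), P1:S(77) | bus: BusRd
[11] P0: load  L4 | P0:S(40), P1:S(40) | bus: BusRd
[12] P0: store L1 := 67 | P0:M(67), P1:I | bus: BusRdX
[13] P0: store L3 := 68 | P0:M(68), P1:I | bus: BusUpgr
[14] P1: load  L0 | P0:I, P1:E(40) | bus: BusRd
[15] P1: store L3 := 10 | P0:I, P1:M(10) | bus: BusRdX,Flush
[16] P1: load  L0 | P0:I, P1:E(40) | bus: none
[17] P0: load  L5 | P0:E(50), P1:I | bus: BusRd
[18] P1: store L3 := 46 | P0:I, P1:M(46) | bus: none
[19] P1: store L5 := 99 | P0:I, P1:M(99) | bus: BusRdX
[20] P1: load  L4 | P0:S(40), P1:S(40) | bus: none
[21] P1: load  L2 | P0:O(86), P1:S(86) | bus: BusRd
[22] P0: load  L3 | P0:S(46), P1:O(46) | bus: BusRd
[23] P0: store L0 := 75 | P0:M(75), P1:I | bus: BusRdX

state = O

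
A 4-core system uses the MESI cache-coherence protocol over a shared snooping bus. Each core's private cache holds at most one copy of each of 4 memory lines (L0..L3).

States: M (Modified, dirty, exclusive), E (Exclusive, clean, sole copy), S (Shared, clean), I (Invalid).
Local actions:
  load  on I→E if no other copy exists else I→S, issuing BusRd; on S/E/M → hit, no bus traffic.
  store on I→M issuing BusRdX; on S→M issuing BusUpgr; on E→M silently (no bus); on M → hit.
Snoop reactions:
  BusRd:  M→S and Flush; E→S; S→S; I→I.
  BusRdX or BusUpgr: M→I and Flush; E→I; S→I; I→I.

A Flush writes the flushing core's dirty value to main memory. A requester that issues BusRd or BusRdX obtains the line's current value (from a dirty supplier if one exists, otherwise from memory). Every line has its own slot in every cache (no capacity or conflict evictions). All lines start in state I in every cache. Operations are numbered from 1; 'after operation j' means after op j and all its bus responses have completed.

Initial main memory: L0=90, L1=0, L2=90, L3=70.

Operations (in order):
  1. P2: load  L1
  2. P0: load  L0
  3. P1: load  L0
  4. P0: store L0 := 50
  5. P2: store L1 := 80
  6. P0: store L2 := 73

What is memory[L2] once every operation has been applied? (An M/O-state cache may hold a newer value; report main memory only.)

memory[L2] = 90

[1] P2: load  L1 | P0:I, P1:I, P2:E(0), P3:I | bus: BusRd
[2] P0: load  L0 | P0:E(90), P1:I, P2:I, P3:I | bus: BusRd
[3] P1: load  L0 | P0:S(90), P1:S(90), P2:I, P3:I | bus: BusRd
[4] P0: store L0 := 50 | P0:M(50), P1:I, P2:I, P3:I | bus: BusUpgr
[5] P2: store L1 := 80 | P0:I, P1:I, P2:M(80), P3:I | bus: none
[6] P0: store L2 := 73 | P0:M(73), P1:I, P2:I, P3:I | bus: BusRdX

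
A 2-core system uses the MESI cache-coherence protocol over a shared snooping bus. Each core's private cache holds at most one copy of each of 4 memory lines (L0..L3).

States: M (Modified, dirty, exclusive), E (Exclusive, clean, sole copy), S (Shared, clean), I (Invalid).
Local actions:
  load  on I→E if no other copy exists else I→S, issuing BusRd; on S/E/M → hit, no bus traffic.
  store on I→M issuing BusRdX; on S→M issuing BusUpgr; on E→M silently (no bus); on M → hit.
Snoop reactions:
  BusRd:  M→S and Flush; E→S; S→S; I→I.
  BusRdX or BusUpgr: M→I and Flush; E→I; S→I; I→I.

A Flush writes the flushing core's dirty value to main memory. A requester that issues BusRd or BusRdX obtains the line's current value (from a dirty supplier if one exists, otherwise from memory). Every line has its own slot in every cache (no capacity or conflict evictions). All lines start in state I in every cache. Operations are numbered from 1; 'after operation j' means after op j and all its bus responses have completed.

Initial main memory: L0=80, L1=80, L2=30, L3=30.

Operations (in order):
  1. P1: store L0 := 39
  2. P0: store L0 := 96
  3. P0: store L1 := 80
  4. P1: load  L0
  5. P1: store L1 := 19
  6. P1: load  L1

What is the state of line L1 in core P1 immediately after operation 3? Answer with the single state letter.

state = I

  op1 P1: store L0 := 39 → I/M on L0; bus BusRdX; mem=80
  op2 P0: store L0 := 96 → M/I on L0; bus BusRdX Flush; mem=39
  op3 P0: store L1 := 80 → M/I on L1; bus BusRdX; mem=80
  op4 P1: load  L0 → S/S on L0; bus BusRd Flush; mem=96
  op5 P1: store L1 := 19 → I/M on L1; bus BusRdX Flush; mem=80
  op6 P1: load  L1 → I/M on L1; bus (none); mem=80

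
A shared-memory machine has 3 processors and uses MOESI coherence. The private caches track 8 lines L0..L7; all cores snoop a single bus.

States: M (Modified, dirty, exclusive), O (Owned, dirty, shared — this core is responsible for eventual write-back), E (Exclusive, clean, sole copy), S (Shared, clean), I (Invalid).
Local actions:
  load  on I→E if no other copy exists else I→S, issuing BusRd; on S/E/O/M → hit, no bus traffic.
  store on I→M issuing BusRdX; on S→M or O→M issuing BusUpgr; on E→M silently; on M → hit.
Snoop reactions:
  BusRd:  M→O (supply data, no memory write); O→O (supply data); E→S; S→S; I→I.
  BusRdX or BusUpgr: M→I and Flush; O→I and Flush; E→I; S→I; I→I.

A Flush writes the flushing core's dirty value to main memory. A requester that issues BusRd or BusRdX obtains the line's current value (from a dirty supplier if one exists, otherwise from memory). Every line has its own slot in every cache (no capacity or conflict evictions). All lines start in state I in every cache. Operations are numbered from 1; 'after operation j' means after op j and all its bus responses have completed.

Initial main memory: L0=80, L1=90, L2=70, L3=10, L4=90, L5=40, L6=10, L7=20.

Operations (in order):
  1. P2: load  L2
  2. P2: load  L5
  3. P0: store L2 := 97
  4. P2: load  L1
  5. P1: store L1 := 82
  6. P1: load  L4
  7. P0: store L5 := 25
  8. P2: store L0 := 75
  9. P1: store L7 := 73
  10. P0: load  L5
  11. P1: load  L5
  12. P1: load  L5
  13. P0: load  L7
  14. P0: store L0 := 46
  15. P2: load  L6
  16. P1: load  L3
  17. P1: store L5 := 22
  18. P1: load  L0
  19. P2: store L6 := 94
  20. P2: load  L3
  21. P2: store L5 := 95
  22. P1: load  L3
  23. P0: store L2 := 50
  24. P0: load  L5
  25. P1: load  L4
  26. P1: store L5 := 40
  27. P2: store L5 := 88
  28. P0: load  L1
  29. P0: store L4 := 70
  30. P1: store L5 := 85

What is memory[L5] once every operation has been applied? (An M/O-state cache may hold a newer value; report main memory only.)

1. P2: load  L2  bus=[BusRd]  L2: P0=I P1=I P2=E  mem[L2]=70
2. P2: load  L5  bus=[BusRd]  L5: P0=I P1=I P2=E  mem[L5]=40
3. P0: store L2 := 97  bus=[BusRdX]  L2: P0=M P1=I P2=I  mem[L2]=70
4. P2: load  L1  bus=[BusRd]  L1: P0=I P1=I P2=E  mem[L1]=90
5. P1: store L1 := 82  bus=[BusRdX]  L1: P0=I P1=M P2=I  mem[L1]=90
6. P1: load  L4  bus=[BusRd]  L4: P0=I P1=E P2=I  mem[L4]=90
7. P0: store L5 := 25  bus=[BusRdX]  L5: P0=M P1=I P2=I  mem[L5]=40
8. P2: store L0 := 75  bus=[BusRdX]  L0: P0=I P1=I P2=M  mem[L0]=80
9. P1: store L7 := 73  bus=[BusRdX]  L7: P0=I P1=M P2=I  mem[L7]=20
10. P0: load  L5  bus=[-]  L5: P0=M P1=I P2=I  mem[L5]=40
11. P1: load  L5  bus=[BusRd]  L5: P0=O P1=S P2=I  mem[L5]=40
12. P1: load  L5  bus=[-]  L5: P0=O P1=S P2=I  mem[L5]=40
13. P0: load  L7  bus=[BusRd]  L7: P0=S P1=O P2=I  mem[L7]=20
14. P0: store L0 := 46  bus=[BusRdX,Flush]  L0: P0=M P1=I P2=I  mem[L0]=75
15. P2: load  L6  bus=[BusRd]  L6: P0=I P1=I P2=E  mem[L6]=10
16. P1: load  L3  bus=[BusRd]  L3: P0=I P1=E P2=I  mem[L3]=10
17. P1: store L5 := 22  bus=[BusUpgr,Flush]  L5: P0=I P1=M P2=I  mem[L5]=25
18. P1: load  L0  bus=[BusRd]  L0: P0=O P1=S P2=I  mem[L0]=75
19. P2: store L6 := 94  bus=[-]  L6: P0=I P1=I P2=M  mem[L6]=10
20. P2: load  L3  bus=[BusRd]  L3: P0=I P1=S P2=S  mem[L3]=10
21. P2: store L5 := 95  bus=[BusRdX,Flush]  L5: P0=I P1=I P2=M  mem[L5]=22
22. P1: load  L3  bus=[-]  L3: P0=I P1=S P2=S  mem[L3]=10
23. P0: store L2 := 50  bus=[-]  L2: P0=M P1=I P2=I  mem[L2]=70
24. P0: load  L5  bus=[BusRd]  L5: P0=S P1=I P2=O  mem[L5]=22
25. P1: load  L4  bus=[-]  L4: P0=I P1=E P2=I  mem[L4]=90
26. P1: store L5 := 40  bus=[BusRdX,Flush]  L5: P0=I P1=M P2=I  mem[L5]=95
27. P2: store L5 := 88  bus=[BusRdX,Flush]  L5: P0=I P1=I P2=M  mem[L5]=40
28. P0: load  L1  bus=[BusRd]  L1: P0=S P1=O P2=I  mem[L1]=90
29. P0: store L4 := 70  bus=[BusRdX]  L4: P0=M P1=I P2=I  mem[L4]=90
30. P1: store L5 := 85  bus=[BusRdX,Flush]  L5: P0=I P1=M P2=I  mem[L5]=88

memory[L5] = 88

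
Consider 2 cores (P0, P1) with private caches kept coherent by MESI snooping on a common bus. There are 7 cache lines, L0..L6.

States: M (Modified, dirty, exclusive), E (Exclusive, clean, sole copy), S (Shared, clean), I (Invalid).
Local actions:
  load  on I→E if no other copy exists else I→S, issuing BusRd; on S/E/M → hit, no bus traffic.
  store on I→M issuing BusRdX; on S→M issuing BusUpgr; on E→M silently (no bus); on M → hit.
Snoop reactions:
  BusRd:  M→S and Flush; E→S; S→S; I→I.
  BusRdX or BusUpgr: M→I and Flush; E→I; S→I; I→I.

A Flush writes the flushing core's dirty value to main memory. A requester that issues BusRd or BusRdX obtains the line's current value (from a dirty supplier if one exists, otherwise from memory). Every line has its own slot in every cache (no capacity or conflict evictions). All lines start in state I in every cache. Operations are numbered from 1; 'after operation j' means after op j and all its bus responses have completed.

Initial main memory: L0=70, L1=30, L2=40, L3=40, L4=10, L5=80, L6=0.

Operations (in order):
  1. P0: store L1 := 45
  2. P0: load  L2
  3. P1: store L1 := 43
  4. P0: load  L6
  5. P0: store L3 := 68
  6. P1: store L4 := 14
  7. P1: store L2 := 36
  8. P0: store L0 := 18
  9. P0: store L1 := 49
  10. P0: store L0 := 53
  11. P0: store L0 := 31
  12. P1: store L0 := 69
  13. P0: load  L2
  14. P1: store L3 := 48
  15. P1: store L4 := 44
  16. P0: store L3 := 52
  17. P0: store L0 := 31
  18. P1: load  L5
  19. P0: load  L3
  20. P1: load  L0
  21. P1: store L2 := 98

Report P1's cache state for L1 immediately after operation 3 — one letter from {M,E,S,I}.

state = M

[1] P0: store L1 := 45 | P0:M(45), P1:I | bus: BusRdX
[2] P0: load  L2 | P0:E(40), P1:I | bus: BusRd
[3] P1: store L1 := 43 | P0:I, P1:M(43) | bus: BusRdX,Flush
[4] P0: load  L6 | P0:E(0), P1:I | bus: BusRd
[5] P0: store L3 := 68 | P0:M(68), P1:I | bus: BusRdX
[6] P1: store L4 := 14 | P0:I, P1:M(14) | bus: BusRdX
[7] P1: store L2 := 36 | P0:I, P1:M(36) | bus: BusRdX
[8] P0: store L0 := 18 | P0:M(18), P1:I | bus: BusRdX
[9] P0: store L1 := 49 | P0:M(49), P1:I | bus: BusRdX,Flush
[10] P0: store L0 := 53 | P0:M(53), P1:I | bus: none
[11] P0: store L0 := 31 | P0:M(31), P1:I | bus: none
[12] P1: store L0 := 69 | P0:I, P1:M(69) | bus: BusRdX,Flush
[13] P0: load  L2 | P0:S(36), P1:S(36) | bus: BusRd,Flush
[14] P1: store L3 := 48 | P0:I, P1:M(48) | bus: BusRdX,Flush
[15] P1: store L4 := 44 | P0:I, P1:M(44) | bus: none
[16] P0: store L3 := 52 | P0:M(52), P1:I | bus: BusRdX,Flush
[17] P0: store L0 := 31 | P0:M(31), P1:I | bus: BusRdX,Flush
[18] P1: load  L5 | P0:I, P1:E(80) | bus: BusRd
[19] P0: load  L3 | P0:M(52), P1:I | bus: none
[20] P1: load  L0 | P0:S(31), P1:S(31) | bus: BusRd,Flush
[21] P1: store L2 := 98 | P0:I, P1:M(98) | bus: BusUpgr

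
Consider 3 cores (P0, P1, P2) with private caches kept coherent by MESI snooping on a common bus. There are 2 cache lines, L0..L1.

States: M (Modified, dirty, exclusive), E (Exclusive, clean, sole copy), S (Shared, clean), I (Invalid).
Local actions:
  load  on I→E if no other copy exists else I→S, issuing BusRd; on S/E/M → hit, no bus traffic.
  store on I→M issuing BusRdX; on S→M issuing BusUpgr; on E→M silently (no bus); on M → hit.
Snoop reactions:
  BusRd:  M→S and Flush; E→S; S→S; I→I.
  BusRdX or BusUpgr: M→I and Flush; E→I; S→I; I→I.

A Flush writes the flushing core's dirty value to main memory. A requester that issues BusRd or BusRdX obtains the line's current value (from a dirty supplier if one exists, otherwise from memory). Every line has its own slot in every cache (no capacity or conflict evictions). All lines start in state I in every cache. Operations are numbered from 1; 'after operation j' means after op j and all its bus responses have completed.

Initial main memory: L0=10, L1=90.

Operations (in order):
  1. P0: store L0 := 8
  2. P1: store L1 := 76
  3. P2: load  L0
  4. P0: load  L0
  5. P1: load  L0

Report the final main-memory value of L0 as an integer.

1. P0: store L0 := 8  bus=[BusRdX]  L0: P0=M P1=I P2=I  mem[L0]=10
2. P1: store L1 := 76  bus=[BusRdX]  L1: P0=I P1=M P2=I  mem[L1]=90
3. P2: load  L0  bus=[BusRd,Flush]  L0: P0=S P1=I P2=S  mem[L0]=8
4. P0: load  L0  bus=[-]  L0: P0=S P1=I P2=S  mem[L0]=8
5. P1: load  L0  bus=[BusRd]  L0: P0=S P1=S P2=S  mem[L0]=8

memory[L0] = 8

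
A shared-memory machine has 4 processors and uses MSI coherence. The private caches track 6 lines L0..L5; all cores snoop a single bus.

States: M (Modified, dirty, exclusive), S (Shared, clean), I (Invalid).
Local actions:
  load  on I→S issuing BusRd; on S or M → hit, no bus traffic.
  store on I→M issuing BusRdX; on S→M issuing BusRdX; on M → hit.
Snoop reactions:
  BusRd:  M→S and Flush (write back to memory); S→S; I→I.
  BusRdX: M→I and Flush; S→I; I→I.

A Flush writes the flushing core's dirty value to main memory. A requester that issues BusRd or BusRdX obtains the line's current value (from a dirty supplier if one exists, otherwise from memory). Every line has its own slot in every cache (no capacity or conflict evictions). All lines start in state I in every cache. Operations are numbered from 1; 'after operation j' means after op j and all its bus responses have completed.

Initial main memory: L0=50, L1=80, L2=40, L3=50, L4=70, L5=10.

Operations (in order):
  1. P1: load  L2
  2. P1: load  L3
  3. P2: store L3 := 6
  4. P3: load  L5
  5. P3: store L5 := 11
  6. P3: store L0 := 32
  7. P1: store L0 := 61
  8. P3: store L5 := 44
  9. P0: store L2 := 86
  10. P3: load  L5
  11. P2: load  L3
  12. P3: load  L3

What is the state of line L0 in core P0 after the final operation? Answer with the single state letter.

state = I

1. P1: load  L2  bus=[BusRd]  L2: P0=I P1=S P2=I P3=I  mem[L2]=40
2. P1: load  L3  bus=[BusRd]  L3: P0=I P1=S P2=I P3=I  mem[L3]=50
3. P2: store L3 := 6  bus=[BusRdX]  L3: P0=I P1=I P2=M P3=I  mem[L3]=50
4. P3: load  L5  bus=[BusRd]  L5: P0=I P1=I P2=I P3=S  mem[L5]=10
5. P3: store L5 := 11  bus=[BusRdX]  L5: P0=I P1=I P2=I P3=M  mem[L5]=10
6. P3: store L0 := 32  bus=[BusRdX]  L0: P0=I P1=I P2=I P3=M  mem[L0]=50
7. P1: store L0 := 61  bus=[BusRdX,Flush]  L0: P0=I P1=M P2=I P3=I  mem[L0]=32
8. P3: store L5 := 44  bus=[-]  L5: P0=I P1=I P2=I P3=M  mem[L5]=10
9. P0: store L2 := 86  bus=[BusRdX]  L2: P0=M P1=I P2=I P3=I  mem[L2]=40
10. P3: load  L5  bus=[-]  L5: P0=I P1=I P2=I P3=M  mem[L5]=10
11. P2: load  L3  bus=[-]  L3: P0=I P1=I P2=M P3=I  mem[L3]=50
12. P3: load  L3  bus=[BusRd,Flush]  L3: P0=I P1=I P2=S P3=S  mem[L3]=6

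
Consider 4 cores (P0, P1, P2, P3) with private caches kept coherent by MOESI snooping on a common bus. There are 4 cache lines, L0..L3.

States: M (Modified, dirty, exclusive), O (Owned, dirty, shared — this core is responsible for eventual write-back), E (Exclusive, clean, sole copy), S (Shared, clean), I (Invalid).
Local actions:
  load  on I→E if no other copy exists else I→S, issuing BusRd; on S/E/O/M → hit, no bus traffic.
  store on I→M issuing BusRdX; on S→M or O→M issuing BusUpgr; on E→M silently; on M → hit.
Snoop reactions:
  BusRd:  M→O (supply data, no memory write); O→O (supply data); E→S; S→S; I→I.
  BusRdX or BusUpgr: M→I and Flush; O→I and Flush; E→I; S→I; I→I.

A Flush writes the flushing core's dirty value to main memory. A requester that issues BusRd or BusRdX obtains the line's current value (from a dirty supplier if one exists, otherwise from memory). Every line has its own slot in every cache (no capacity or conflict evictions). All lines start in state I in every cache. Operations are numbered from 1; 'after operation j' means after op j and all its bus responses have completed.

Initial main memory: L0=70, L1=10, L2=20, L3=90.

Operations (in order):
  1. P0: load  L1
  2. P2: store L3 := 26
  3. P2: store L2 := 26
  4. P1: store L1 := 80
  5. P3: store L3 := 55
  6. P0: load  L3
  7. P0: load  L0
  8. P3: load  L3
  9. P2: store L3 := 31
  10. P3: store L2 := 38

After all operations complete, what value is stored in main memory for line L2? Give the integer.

  op1 P0: load  L1 → E/I/I/I on L1; bus BusRd; mem=10
  op2 P2: store L3 := 26 → I/I/M/I on L3; bus BusRdX; mem=90
  op3 P2: store L2 := 26 → I/I/M/I on L2; bus BusRdX; mem=20
  op4 P1: store L1 := 80 → I/M/I/I on L1; bus BusRdX; mem=10
  op5 P3: store L3 := 55 → I/I/I/M on L3; bus BusRdX Flush; mem=26
  op6 P0: load  L3 → S/I/I/O on L3; bus BusRd; mem=26
  op7 P0: load  L0 → E/I/I/I on L0; bus BusRd; mem=70
  op8 P3: load  L3 → S/I/I/O on L3; bus (none); mem=26
  op9 P2: store L3 := 31 → I/I/M/I on L3; bus BusRdX Flush; mem=55
  op10 P3: store L2 := 38 → I/I/I/M on L2; bus BusRdX Flush; mem=26

memory[L2] = 26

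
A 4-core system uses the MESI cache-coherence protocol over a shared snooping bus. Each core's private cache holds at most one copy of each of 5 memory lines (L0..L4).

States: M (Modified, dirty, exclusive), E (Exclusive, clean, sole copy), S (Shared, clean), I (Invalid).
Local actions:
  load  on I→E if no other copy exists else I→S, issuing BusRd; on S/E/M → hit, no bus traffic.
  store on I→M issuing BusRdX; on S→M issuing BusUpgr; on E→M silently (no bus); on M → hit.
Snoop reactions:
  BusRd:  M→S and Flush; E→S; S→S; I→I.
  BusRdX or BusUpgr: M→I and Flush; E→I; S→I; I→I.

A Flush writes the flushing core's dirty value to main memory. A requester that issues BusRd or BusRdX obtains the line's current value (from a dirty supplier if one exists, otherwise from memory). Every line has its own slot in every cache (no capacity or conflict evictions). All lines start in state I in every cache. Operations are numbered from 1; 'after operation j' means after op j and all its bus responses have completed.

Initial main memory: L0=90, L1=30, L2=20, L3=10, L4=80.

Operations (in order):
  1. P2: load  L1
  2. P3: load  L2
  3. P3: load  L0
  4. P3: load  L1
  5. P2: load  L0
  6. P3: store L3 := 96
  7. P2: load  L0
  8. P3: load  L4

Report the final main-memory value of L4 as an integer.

memory[L4] = 80

[1] P2: load  L1 | P0:I, P1:I, P2:E(30), P3:I | bus: BusRd
[2] P3: load  L2 | P0:I, P1:I, P2:I, P3:E(20) | bus: BusRd
[3] P3: load  L0 | P0:I, P1:I, P2:I, P3:E(90) | bus: BusRd
[4] P3: load  L1 | P0:I, P1:I, P2:S(30), P3:S(30) | bus: BusRd
[5] P2: load  L0 | P0:I, P1:I, P2:S(90), P3:S(90) | bus: BusRd
[6] P3: store L3 := 96 | P0:I, P1:I, P2:I, P3:M(96) | bus: BusRdX
[7] P2: load  L0 | P0:I, P1:I, P2:S(90), P3:S(90) | bus: none
[8] P3: load  L4 | P0:I, P1:I, P2:I, P3:E(80) | bus: BusRd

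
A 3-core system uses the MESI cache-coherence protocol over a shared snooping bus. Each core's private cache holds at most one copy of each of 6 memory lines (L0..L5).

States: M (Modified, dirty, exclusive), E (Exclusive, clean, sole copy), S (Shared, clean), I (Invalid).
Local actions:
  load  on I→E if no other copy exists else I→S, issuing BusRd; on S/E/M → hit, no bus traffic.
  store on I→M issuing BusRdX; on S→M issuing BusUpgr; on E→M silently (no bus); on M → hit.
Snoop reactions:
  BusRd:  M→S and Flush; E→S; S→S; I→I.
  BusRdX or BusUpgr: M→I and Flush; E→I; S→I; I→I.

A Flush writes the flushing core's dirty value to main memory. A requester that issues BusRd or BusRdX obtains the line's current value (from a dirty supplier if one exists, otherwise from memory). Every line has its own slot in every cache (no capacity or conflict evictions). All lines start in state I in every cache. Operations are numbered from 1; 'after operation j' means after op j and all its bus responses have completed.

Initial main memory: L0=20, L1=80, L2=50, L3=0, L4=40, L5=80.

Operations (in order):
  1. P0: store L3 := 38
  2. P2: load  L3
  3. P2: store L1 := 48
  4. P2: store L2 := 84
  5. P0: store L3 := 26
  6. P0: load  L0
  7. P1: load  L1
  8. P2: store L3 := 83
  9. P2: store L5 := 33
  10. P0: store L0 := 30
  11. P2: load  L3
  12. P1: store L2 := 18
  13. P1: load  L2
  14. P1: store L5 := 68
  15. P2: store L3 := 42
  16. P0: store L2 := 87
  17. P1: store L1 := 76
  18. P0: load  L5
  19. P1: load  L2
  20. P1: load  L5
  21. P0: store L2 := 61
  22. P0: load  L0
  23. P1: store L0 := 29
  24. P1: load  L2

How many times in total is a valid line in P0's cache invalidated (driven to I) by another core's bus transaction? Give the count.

[1] P0: store L3 := 38 | P0:M(38), P1:I, P2:I | bus: BusRdX
[2] P2: load  L3 | P0:S(38), P1:I, P2:S(38) | bus: BusRd,Flush
[3] P2: store L1 := 48 | P0:I, P1:I, P2:M(48) | bus: BusRdX
[4] P2: store L2 := 84 | P0:I, P1:I, P2:M(84) | bus: BusRdX
[5] P0: store L3 := 26 | P0:M(26), P1:I, P2:I | bus: BusUpgr
[6] P0: load  L0 | P0:E(20), P1:I, P2:I | bus: BusRd
[7] P1: load  L1 | P0:I, P1:S(48), P2:S(48) | bus: BusRd,Flush
[8] P2: store L3 := 83 | P0:I, P1:I, P2:M(83) | bus: BusRdX,Flush
[9] P2: store L5 := 33 | P0:I, P1:I, P2:M(33) | bus: BusRdX
[10] P0: store L0 := 30 | P0:M(30), P1:I, P2:I | bus: none
[11] P2: load  L3 | P0:I, P1:I, P2:M(83) | bus: none
[12] P1: store L2 := 18 | P0:I, P1:M(18), P2:I | bus: BusRdX,Flush
[13] P1: load  L2 | P0:I, P1:M(18), P2:I | bus: none
[14] P1: store L5 := 68 | P0:I, P1:M(68), P2:I | bus: BusRdX,Flush
[15] P2: store L3 := 42 | P0:I, P1:I, P2:M(42) | bus: none
[16] P0: store L2 := 87 | P0:M(87), P1:I, P2:I | bus: BusRdX,Flush
[17] P1: store L1 := 76 | P0:I, P1:M(76), P2:I | bus: BusUpgr
[18] P0: load  L5 | P0:S(68), P1:S(68), P2:I | bus: BusRd,Flush
[19] P1: load  L2 | P0:S(87), P1:S(87), P2:I | bus: BusRd,Flush
[20] P1: load  L5 | P0:S(68), P1:S(68), P2:I | bus: none
[21] P0: store L2 := 61 | P0:M(61), P1:I, P2:I | bus: BusUpgr
[22] P0: load  L0 | P0:M(30), P1:I, P2:I | bus: none
[23] P1: store L0 := 29 | P0:I, P1:M(29), P2:I | bus: BusRdX,Flush
[24] P1: load  L2 | P0:S(61), P1:S(61), P2:I | bus: BusRd,Flush

invalidations = 2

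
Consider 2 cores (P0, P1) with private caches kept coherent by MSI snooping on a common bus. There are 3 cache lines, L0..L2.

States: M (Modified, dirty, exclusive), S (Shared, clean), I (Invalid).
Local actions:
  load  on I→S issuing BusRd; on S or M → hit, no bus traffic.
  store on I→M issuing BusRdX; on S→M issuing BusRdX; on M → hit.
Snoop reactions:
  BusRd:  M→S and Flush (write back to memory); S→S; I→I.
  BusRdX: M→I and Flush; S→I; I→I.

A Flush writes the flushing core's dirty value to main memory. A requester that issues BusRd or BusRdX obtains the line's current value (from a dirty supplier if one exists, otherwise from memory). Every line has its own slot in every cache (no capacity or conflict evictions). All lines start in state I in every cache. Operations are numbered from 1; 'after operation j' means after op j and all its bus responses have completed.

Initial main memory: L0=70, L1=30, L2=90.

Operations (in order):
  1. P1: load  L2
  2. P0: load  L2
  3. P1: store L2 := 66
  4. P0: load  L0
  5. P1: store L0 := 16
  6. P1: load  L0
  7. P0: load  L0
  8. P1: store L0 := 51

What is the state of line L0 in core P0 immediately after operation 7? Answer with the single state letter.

  op1 P1: load  L2 → I/S on L2; bus BusRd; mem=90
  op2 P0: load  L2 → S/S on L2; bus BusRd; mem=90
  op3 P1: store L2 := 66 → I/M on L2; bus BusRdX; mem=90
  op4 P0: load  L0 → S/I on L0; bus BusRd; mem=70
  op5 P1: store L0 := 16 → I/M on L0; bus BusRdX; mem=70
  op6 P1: load  L0 → I/M on L0; bus (none); mem=70
  op7 P0: load  L0 → S/S on L0; bus BusRd Flush; mem=16
  op8 P1: store L0 := 51 → I/M on L0; bus BusRdX; mem=16

state = S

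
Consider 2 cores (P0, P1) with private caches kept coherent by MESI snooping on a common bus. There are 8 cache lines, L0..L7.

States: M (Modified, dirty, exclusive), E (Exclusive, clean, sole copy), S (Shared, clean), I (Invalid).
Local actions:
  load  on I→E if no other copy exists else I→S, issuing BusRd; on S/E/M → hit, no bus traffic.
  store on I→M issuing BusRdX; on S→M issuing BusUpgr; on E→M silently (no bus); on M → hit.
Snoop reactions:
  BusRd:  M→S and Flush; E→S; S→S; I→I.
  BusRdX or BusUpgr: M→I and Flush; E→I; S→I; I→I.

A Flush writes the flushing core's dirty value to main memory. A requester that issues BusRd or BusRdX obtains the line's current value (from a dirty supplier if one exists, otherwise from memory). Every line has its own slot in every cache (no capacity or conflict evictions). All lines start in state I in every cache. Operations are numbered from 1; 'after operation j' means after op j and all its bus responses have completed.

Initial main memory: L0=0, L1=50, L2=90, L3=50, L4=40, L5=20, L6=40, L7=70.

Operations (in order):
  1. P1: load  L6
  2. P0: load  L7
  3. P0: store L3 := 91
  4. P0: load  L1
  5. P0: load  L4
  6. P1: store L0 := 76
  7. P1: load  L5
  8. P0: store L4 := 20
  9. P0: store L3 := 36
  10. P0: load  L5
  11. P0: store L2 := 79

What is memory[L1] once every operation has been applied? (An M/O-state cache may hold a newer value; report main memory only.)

step 1: P1: load  L6  ⟶  IE  (L6)  txn=BusRd  M[L6]=40
step 2: P0: load  L7  ⟶  EI  (L7)  txn=BusRd  M[L7]=70
step 3: P0: store L3 := 91  ⟶  MI  (L3)  txn=BusRdX  M[L3]=50
step 4: P0: load  L1  ⟶  EI  (L1)  txn=BusRd  M[L1]=50
step 5: P0: load  L4  ⟶  EI  (L4)  txn=BusRd  M[L4]=40
step 6: P1: store L0 := 76  ⟶  IM  (L0)  txn=BusRdX  M[L0]=0
step 7: P1: load  L5  ⟶  IE  (L5)  txn=BusRd  M[L5]=20
step 8: P0: store L4 := 20  ⟶  MI  (L4)  txn=∅  M[L4]=40
step 9: P0: store L3 := 36  ⟶  MI  (L3)  txn=∅  M[L3]=50
step 10: P0: load  L5  ⟶  SS  (L5)  txn=BusRd  M[L5]=20
step 11: P0: store L2 := 79  ⟶  MI  (L2)  txn=BusRdX  M[L2]=90

memory[L1] = 50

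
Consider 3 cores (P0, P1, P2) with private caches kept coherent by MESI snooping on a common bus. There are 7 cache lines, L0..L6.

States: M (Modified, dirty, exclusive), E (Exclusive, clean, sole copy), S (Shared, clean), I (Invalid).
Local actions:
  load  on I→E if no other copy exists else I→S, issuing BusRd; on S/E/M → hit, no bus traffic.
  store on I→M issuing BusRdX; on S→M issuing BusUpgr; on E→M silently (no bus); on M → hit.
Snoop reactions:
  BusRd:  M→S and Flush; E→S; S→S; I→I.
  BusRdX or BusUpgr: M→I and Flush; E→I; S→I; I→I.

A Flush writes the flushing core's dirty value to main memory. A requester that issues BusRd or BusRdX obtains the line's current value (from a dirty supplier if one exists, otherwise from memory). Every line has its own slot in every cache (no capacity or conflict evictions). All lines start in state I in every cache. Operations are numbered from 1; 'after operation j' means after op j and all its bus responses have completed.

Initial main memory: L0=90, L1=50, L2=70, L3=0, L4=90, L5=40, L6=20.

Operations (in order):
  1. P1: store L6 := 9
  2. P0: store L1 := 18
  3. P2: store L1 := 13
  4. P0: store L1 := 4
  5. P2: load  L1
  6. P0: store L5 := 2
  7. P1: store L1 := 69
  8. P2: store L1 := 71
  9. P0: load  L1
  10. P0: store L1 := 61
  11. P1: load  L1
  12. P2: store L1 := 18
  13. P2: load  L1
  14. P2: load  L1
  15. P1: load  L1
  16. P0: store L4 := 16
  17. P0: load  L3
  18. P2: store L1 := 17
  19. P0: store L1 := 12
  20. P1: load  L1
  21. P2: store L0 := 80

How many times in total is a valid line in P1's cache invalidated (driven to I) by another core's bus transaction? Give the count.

invalidations = 3

[1] P1: store L6 := 9 | P0:I, P1:M(9), P2:I | bus: BusRdX
[2] P0: store L1 := 18 | P0:M(18), P1:I, P2:I | bus: BusRdX
[3] P2: store L1 := 13 | P0:I, P1:I, P2:M(13) | bus: BusRdX,Flush
[4] P0: store L1 := 4 | P0:M(4), P1:I, P2:I | bus: BusRdX,Flush
[5] P2: load  L1 | P0:S(4), P1:I, P2:S(4) | bus: BusRd,Flush
[6] P0: store L5 := 2 | P0:M(2), P1:I, P2:I | bus: BusRdX
[7] P1: store L1 := 69 | P0:I, P1:M(69), P2:I | bus: BusRdX
[8] P2: store L1 := 71 | P0:I, P1:I, P2:M(71) | bus: BusRdX,Flush
[9] P0: load  L1 | P0:S(71), P1:I, P2:S(71) | bus: BusRd,Flush
[10] P0: store L1 := 61 | P0:M(61), P1:I, P2:I | bus: BusUpgr
[11] P1: load  L1 | P0:S(61), P1:S(61), P2:I | bus: BusRd,Flush
[12] P2: store L1 := 18 | P0:I, P1:I, P2:M(18) | bus: BusRdX
[13] P2: load  L1 | P0:I, P1:I, P2:M(18) | bus: none
[14] P2: load  L1 | P0:I, P1:I, P2:M(18) | bus: none
[15] P1: load  L1 | P0:I, P1:S(18), P2:S(18) | bus: BusRd,Flush
[16] P0: store L4 := 16 | P0:M(16), P1:I, P2:I | bus: BusRdX
[17] P0: load  L3 | P0:E(0), P1:I, P2:I | bus: BusRd
[18] P2: store L1 := 17 | P0:I, P1:I, P2:M(17) | bus: BusUpgr
[19] P0: store L1 := 12 | P0:M(12), P1:I, P2:I | bus: BusRdX,Flush
[20] P1: load  L1 | P0:S(12), P1:S(12), P2:I | bus: BusRd,Flush
[21] P2: store L0 := 80 | P0:I, P1:I, P2:M(80) | bus: BusRdX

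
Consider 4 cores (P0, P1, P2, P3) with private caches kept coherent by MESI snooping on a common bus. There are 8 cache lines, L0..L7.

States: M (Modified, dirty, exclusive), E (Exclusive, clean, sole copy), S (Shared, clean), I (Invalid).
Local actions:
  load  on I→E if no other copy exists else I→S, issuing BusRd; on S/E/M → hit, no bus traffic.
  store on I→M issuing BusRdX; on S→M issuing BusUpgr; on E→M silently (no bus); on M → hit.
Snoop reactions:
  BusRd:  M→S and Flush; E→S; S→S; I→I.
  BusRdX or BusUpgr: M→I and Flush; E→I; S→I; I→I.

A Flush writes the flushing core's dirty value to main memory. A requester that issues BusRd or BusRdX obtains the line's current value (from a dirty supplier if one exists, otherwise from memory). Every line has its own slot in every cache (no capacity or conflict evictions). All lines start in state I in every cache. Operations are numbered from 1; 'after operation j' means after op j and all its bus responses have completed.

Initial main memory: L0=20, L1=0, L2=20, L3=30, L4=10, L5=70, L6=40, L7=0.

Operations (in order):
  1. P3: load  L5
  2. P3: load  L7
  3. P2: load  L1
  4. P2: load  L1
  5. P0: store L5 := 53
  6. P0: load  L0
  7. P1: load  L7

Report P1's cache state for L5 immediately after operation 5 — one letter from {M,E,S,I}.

state = I

1. P3: load  L5  bus=[BusRd]  L5: P0=I P1=I P2=I P3=E  mem[L5]=70
2. P3: load  L7  bus=[BusRd]  L7: P0=I P1=I P2=I P3=E  mem[L7]=0
3. P2: load  L1  bus=[BusRd]  L1: P0=I P1=I P2=E P3=I  mem[L1]=0
4. P2: load  L1  bus=[-]  L1: P0=I P1=I P2=E P3=I  mem[L1]=0
5. P0: store L5 := 53  bus=[BusRdX]  L5: P0=M P1=I P2=I P3=I  mem[L5]=70
6. P0: load  L0  bus=[BusRd]  L0: P0=E P1=I P2=I P3=I  mem[L0]=20
7. P1: load  L7  bus=[BusRd]  L7: P0=I P1=S P2=I P3=S  mem[L7]=0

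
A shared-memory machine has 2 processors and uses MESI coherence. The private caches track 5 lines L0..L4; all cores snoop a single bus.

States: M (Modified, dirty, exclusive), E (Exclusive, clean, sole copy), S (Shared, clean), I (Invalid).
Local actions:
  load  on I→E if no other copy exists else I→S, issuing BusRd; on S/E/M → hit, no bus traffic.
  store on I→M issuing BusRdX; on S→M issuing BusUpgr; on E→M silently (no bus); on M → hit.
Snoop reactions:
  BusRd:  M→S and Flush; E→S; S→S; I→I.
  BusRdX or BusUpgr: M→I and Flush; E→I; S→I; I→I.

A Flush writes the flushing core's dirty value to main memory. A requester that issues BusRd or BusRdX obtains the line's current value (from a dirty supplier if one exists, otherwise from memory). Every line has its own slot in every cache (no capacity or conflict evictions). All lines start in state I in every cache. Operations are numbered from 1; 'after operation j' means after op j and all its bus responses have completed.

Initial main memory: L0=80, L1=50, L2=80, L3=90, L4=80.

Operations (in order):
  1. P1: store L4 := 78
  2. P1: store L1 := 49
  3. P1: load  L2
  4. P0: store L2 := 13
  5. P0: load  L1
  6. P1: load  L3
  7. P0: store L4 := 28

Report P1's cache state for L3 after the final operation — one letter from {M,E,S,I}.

step 1: P1: store L4 := 78  ⟶  IM  (L4)  txn=BusRdX  M[L4]=80
step 2: P1: store L1 := 49  ⟶  IM  (L1)  txn=BusRdX  M[L1]=50
step 3: P1: load  L2  ⟶  IE  (L2)  txn=BusRd  M[L2]=80
step 4: P0: store L2 := 13  ⟶  MI  (L2)  txn=BusRdX  M[L2]=80
step 5: P0: load  L1  ⟶  SS  (L1)  txn=BusRd+Flush  M[L1]=49
step 6: P1: load  L3  ⟶  IE  (L3)  txn=BusRd  M[L3]=90
step 7: P0: store L4 := 28  ⟶  MI  (L4)  txn=BusRdX+Flush  M[L4]=78

state = E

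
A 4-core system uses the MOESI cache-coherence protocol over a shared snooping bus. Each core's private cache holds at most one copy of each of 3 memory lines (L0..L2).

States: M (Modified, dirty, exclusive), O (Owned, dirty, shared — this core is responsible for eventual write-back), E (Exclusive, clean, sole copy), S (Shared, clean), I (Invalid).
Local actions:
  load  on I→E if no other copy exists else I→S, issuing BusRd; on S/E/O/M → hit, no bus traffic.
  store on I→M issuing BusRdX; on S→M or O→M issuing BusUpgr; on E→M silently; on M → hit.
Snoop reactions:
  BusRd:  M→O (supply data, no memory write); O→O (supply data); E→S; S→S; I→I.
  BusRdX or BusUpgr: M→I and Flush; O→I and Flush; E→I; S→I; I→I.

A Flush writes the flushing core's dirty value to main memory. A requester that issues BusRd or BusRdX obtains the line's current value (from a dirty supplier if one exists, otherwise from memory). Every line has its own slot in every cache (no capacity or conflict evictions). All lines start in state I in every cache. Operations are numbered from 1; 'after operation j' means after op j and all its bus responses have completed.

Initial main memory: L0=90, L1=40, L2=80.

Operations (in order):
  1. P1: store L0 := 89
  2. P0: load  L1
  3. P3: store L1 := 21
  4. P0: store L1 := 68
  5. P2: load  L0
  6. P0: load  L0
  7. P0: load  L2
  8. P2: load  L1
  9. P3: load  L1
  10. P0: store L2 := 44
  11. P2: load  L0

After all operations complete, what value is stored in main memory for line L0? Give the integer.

  op1 P1: store L0 := 89 → I/M/I/I on L0; bus BusRdX; mem=90
  op2 P0: load  L1 → E/I/I/I on L1; bus BusRd; mem=40
  op3 P3: store L1 := 21 → I/I/I/M on L1; bus BusRdX; mem=40
  op4 P0: store L1 := 68 → M/I/I/I on L1; bus BusRdX Flush; mem=21
  op5 P2: load  L0 → I/O/S/I on L0; bus BusRd; mem=90
  op6 P0: load  L0 → S/O/S/I on L0; bus BusRd; mem=90
  op7 P0: load  L2 → E/I/I/I on L2; bus BusRd; mem=80
  op8 P2: load  L1 → O/I/S/I on L1; bus BusRd; mem=21
  op9 P3: load  L1 → O/I/S/S on L1; bus BusRd; mem=21
  op10 P0: store L2 := 44 → M/I/I/I on L2; bus (none); mem=80
  op11 P2: load  L0 → S/O/S/I on L0; bus (none); mem=90

memory[L0] = 90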